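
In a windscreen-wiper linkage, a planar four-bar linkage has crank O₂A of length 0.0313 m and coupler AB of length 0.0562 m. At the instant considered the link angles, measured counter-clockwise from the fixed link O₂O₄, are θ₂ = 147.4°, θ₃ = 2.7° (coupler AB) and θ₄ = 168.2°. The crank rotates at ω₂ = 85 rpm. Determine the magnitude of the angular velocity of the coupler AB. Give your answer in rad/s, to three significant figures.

7.03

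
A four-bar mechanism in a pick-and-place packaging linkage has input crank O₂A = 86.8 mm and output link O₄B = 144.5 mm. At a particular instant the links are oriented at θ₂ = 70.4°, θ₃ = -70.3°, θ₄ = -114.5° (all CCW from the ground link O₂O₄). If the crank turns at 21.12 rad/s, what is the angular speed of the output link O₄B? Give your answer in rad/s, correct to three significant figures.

11.5

ω₂ = 21.12 rad/s
Differentiating the loop-closure r₂e^{iθ₂}+r₃e^{iθ₃}=r₁+r₄e^{iθ₄} gives r₂ω₂e^{iθ₂}+r₃ω₃e^{iθ₃}=r₄ω₄e^{iθ₄}.
Eliminating the other unknown: ω₄ = r₂ω₂ sin(θ₂−θ₃) / [r₄ sin(θ₄−θ₃)].
Numerator sine = +0.63338; denominator sine = -0.69717.
Result = 0.0868·21.12·(+0.63338) / (0.1445·(-0.69717)) = -11.526 rad/s; magnitude 11.526 rad/s.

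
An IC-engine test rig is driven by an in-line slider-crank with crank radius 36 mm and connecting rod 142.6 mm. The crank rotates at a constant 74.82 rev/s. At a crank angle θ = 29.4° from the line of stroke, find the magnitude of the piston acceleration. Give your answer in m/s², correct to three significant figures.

8000

ω = 2π·74.8 = 470.1 rad/s
x(θ) = r cosθ + √(L² − r² sin²θ); with ω constant, a = ω²·d²x/dθ².
d²x/dθ² = −r cosθ − r²(cos2θ)/√u − r⁴ sin²2θ/(4u^{3/2}),  u = L² − r² sin²θ = 0.0200224 m².
Substituting r = 0.036 m, L = 0.1426 m, θ = 29.4°: d²x/dθ² = -0.036217 m.
a = ω²·d²x/dθ² = (470.1)²·(-0.036217) = -8003.9 m/s²;  |a| = 8003.9 m/s².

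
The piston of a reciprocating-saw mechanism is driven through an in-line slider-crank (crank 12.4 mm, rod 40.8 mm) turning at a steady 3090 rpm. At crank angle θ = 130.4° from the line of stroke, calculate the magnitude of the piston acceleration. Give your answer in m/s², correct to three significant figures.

ω = 2π·3090/60 = 323.6 rad/s
x(θ) = r cosθ + √(L² − r² sin²θ); with ω constant, a = ω²·d²x/dθ².
d²x/dθ² = −r cosθ − r²(cos2θ)/√u − r⁴ sin²2θ/(4u^{3/2}),  u = L² − r² sin²θ = 0.00157547 m².
Substituting r = 0.0124 m, L = 0.0408 m, θ = 130.4°: d²x/dθ² = +0.0085639 m.
a = ω²·d²x/dθ² = (323.6)²·(+0.0085639) = +896.7 m/s²;  |a| = 896.7 m/s².

897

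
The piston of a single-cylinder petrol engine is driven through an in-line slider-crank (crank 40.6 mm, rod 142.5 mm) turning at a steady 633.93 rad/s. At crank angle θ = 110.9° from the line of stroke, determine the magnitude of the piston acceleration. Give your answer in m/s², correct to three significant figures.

ω = 633.9 rad/s
x(θ) = r cosθ + √(L² − r² sin²θ); with ω constant, a = ω²·d²x/dθ².
d²x/dθ² = −r cosθ − r²(cos2θ)/√u − r⁴ sin²2θ/(4u^{3/2}),  u = L² − r² sin²θ = 0.0188677 m².
Substituting r = 0.0406 m, L = 0.1425 m, θ = 110.9°: d²x/dθ² = +0.023313 m.
a = ω²·d²x/dθ² = (633.9)²·(+0.023313) = +9368.8 m/s²;  |a| = 9368.8 m/s².

9370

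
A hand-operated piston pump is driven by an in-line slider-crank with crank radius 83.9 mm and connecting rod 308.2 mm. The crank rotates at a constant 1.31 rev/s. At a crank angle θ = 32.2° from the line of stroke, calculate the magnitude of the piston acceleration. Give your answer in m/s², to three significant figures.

5.51

ω = 2π·1.31 = 8.231 rad/s
x(θ) = r cosθ + √(L² − r² sin²θ); with ω constant, a = ω²·d²x/dθ².
d²x/dθ² = −r cosθ − r²(cos2θ)/√u − r⁴ sin²2θ/(4u^{3/2}),  u = L² − r² sin²θ = 0.0929884 m².
Substituting r = 0.0839 m, L = 0.3082 m, θ = 32.2°: d²x/dθ² = -0.081325 m.
a = ω²·d²x/dθ² = (8.231)²·(-0.081325) = -5.5097 m/s²;  |a| = 5.5097 m/s².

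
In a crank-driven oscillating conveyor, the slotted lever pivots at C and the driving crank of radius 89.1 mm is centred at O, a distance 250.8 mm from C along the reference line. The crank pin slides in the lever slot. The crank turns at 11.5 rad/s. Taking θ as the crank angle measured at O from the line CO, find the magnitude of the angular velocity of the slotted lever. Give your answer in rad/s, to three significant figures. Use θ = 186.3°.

ω = 11.5 rad/s
Crank pin A relative to C: A = (d + r cosθ, r sinθ); lever angle φ = atan2(r sinθ, d + r cosθ).
Differentiating tanφ: φ̇ = rω(d cosθ + r)/(d² + r² + 2dr cosθ).
d² + r² + 2dr cosθ = |CA|² = 0.0264168 m²;  d cosθ + r = -0.16019 m.
|ω_lever| = |0.0891·11.5·-0.16019| / 0.0264168 = 6.2132 rad/s.

6.21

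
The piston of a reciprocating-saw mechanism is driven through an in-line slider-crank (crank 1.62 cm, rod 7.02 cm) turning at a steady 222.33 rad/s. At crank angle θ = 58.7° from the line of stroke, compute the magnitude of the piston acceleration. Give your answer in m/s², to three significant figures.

ω = 222.3 rad/s
x(θ) = r cosθ + √(L² − r² sin²θ); with ω constant, a = ω²·d²x/dθ².
d²x/dθ² = −r cosθ − r²(cos2θ)/√u − r⁴ sin²2θ/(4u^{3/2}),  u = L² − r² sin²θ = 0.00473643 m².
Substituting r = 0.0162 m, L = 0.0702 m, θ = 58.7°: d²x/dθ² = -0.006703 m.
a = ω²·d²x/dθ² = (222.3)²·(-0.006703) = -331.33 m/s²;  |a| = 331.33 m/s².

331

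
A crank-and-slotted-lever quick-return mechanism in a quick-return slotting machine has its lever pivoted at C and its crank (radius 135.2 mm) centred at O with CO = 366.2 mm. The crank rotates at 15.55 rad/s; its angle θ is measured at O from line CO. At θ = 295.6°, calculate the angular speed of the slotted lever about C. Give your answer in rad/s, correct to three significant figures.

3.16

ω = 15.55 rad/s
Crank pin A relative to C: A = (d + r cosθ, r sinθ); lever angle φ = atan2(r sinθ, d + r cosθ).
Differentiating tanφ: φ̇ = rω(d cosθ + r)/(d² + r² + 2dr cosθ).
d² + r² + 2dr cosθ = |CA|² = 0.195167 m²;  d cosθ + r = +0.29343 m.
|ω_lever| = |0.1352·15.55·+0.29343| / 0.195167 = 3.1609 rad/s.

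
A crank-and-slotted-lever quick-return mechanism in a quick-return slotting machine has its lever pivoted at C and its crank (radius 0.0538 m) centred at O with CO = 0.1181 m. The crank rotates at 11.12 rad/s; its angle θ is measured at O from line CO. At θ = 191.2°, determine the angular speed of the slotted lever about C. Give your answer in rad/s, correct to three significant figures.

ω = 11.12 rad/s
Crank pin A relative to C: A = (d + r cosθ, r sinθ); lever angle φ = atan2(r sinθ, d + r cosθ).
Differentiating tanφ: φ̇ = rω(d cosθ + r)/(d² + r² + 2dr cosθ).
d² + r² + 2dr cosθ = |CA|² = 0.0043765 m²;  d cosθ + r = -0.062051 m.
|ω_lever| = |0.0538·11.12·-0.062051| / 0.0043765 = 8.4822 rad/s.

8.48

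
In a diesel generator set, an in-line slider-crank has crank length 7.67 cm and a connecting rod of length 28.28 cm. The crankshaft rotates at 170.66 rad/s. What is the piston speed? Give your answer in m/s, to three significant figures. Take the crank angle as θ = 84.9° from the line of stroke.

13.4

ω = 170.7 rad/s
For an in-line slider-crank, x = r cosθ + √(L² − r² sin²θ), so v = −rω sinθ·[1 + r cosθ/√(L² − r² sin²θ)].
With r = 0.0767 m, L = 0.2828 m, θ = 84.9°: √(L² − r² sin²θ) = 0.27229 m.
v = −0.0767·170.7·0.99604·[1 + 0.0767·0.08889/0.27229] = -13.364 m/s.
|v| = 13.364 m/s.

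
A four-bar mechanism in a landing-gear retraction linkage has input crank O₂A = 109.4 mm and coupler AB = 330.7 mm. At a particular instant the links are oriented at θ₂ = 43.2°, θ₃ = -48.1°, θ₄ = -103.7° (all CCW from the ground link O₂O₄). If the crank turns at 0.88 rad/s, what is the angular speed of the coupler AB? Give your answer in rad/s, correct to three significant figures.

ω₂ = 0.88 rad/s
Differentiating the loop-closure r₂e^{iθ₂}+r₃e^{iθ₃}=r₁+r₄e^{iθ₄} gives r₂ω₂e^{iθ₂}+r₃ω₃e^{iθ₃}=r₄ω₄e^{iθ₄}.
Eliminating the other unknown: ω₃ = r₂ω₂ sin(θ₄−θ₂) / [r₃ sin(θ₃−θ₄)].
Numerator sine = -0.54610; denominator sine = +0.82511.
Result = 0.1094·0.88·(-0.54610) / (0.3307·(+0.82511)) = -0.19268 rad/s; magnitude 0.19268 rad/s.

0.193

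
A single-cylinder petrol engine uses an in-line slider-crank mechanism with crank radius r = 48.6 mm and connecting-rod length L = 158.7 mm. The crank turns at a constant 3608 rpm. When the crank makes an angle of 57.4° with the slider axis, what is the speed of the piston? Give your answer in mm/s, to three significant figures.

ω = 2π·3608/60 = 377.8 rad/s
For an in-line slider-crank, x = r cosθ + √(L² − r² sin²θ), so v = −rω sinθ·[1 + r cosθ/√(L² − r² sin²θ)].
With r = 0.0486 m, L = 0.1587 m, θ = 57.4°: √(L² − r² sin²θ) = 0.15333 m.
v = −0.0486·377.8·0.84245·[1 + 0.0486·0.53877/0.15333] = -18.111 m/s.
|v| = 18.111 m/s = 18111 mm/s.

18100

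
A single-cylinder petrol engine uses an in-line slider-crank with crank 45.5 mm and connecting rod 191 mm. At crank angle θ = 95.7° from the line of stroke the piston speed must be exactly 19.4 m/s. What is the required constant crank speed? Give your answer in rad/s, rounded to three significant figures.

For an in-line slider-crank, |v_piston| = rω|sinθ|·[1 + r cosθ/√(L² − r² sin²θ)].
With r = 0.0455 m, L = 0.191 m, θ = 95.7°: the bracketed kinematic factor |dx/dθ| = 0.044172 m.
ω = v/|dx/dθ| = 19.4/0.044172 = 439.19 rad/s.

439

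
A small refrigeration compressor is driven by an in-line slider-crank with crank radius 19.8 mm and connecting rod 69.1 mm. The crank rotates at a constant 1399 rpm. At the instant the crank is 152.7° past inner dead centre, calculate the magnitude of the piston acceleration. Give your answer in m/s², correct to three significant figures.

305

ω = 2π·1399/60 = 146.5 rad/s
x(θ) = r cosθ + √(L² − r² sin²θ); with ω constant, a = ω²·d²x/dθ².
d²x/dθ² = −r cosθ − r²(cos2θ)/√u − r⁴ sin²2θ/(4u^{3/2}),  u = L² − r² sin²θ = 0.00469234 m².
Substituting r = 0.0198 m, L = 0.0691 m, θ = 152.7°: d²x/dθ² = +0.0142 m.
a = ω²·d²x/dθ² = (146.5)²·(+0.0142) = +304.77 m/s²;  |a| = 304.77 m/s².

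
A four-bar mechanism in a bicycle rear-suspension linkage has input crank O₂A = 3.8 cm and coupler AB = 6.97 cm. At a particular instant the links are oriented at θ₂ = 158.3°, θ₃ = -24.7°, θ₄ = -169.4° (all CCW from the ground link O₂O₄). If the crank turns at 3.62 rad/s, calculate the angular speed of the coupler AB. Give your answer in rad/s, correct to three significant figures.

1.83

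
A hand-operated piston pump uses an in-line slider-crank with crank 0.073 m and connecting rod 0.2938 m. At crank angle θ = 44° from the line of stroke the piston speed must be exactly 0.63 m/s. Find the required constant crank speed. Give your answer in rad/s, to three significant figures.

10.5

For an in-line slider-crank, |v_piston| = rω|sinθ|·[1 + r cosθ/√(L² − r² sin²θ)].
With r = 0.073 m, L = 0.2938 m, θ = 44°: the bracketed kinematic factor |dx/dθ| = 0.059912 m.
ω = v/|dx/dθ| = 0.63/0.059912 = 10.515 rad/s.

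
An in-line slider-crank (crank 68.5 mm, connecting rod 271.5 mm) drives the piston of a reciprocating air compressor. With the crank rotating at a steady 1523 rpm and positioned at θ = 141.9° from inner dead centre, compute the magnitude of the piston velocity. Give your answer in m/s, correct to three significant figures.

ω = 2π·1523/60 = 159.5 rad/s
For an in-line slider-crank, x = r cosθ + √(L² − r² sin²θ), so v = −rω sinθ·[1 + r cosθ/√(L² − r² sin²θ)].
With r = 0.0685 m, L = 0.2715 m, θ = 141.9°: √(L² − r² sin²θ) = 0.26819 m.
v = −0.0685·159.5·0.61704·[1 + 0.0685·-0.78694/0.26819] = -5.3862 m/s.
|v| = 5.3862 m/s.

5.39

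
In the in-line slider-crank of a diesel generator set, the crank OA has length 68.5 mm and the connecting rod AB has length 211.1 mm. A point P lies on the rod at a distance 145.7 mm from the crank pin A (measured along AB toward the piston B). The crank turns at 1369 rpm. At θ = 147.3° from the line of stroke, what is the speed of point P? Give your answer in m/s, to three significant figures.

5.00

ω = 143.4 rad/s.  Crank-pin speed |V_A| = rω = 9.8203 m/s, perpendicular to OA.
Rod angle: sinφ = −(r/L) sinθ ⇒ φ = -10.096°; ω_rod = −rω cosθ/√(L²−r²sin²θ) = +39.762 rad/s.
V_P = V_A + ω_rod × AP, with AP = 0.1457 m along the rod.
Components: V_Px = −rω sinθ − a·ω_rod·sinφ = -4.2897 m/s;  V_Py = rω cosθ + a·ω_rod·cosφ = -2.5602 m/s.
|V_P| = √(V_Px² + V_Py²) = 4.9956 m/s.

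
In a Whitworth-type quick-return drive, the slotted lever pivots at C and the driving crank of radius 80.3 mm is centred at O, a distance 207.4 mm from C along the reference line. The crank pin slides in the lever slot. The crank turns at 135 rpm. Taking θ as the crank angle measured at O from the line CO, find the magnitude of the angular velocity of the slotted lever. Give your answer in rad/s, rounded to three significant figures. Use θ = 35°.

3.70

ω = 14.14 rad/s (from 135 rpm).
Crank pin A relative to C: A = (d + r cosθ, r sinθ); lever angle φ = atan2(r sinθ, d + r cosθ).
Differentiating tanφ: φ̇ = rω(d cosθ + r)/(d² + r² + 2dr cosθ).
d² + r² + 2dr cosθ = |CA|² = 0.0767475 m²;  d cosθ + r = +0.25019 m.
|ω_lever| = |0.0803·14.14·+0.25019| / 0.0767475 = 3.7007 rad/s.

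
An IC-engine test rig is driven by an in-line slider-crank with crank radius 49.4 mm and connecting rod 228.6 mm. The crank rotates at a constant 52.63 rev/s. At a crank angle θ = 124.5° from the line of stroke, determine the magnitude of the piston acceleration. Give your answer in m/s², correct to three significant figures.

ω = 2π·52.6 = 330.7 rad/s
x(θ) = r cosθ + √(L² − r² sin²θ); with ω constant, a = ω²·d²x/dθ².
d²x/dθ² = −r cosθ − r²(cos2θ)/√u − r⁴ sin²2θ/(4u^{3/2}),  u = L² − r² sin²θ = 0.0506005 m².
Substituting r = 0.0494 m, L = 0.2286 m, θ = 124.5°: d²x/dθ² = +0.031754 m.
a = ω²·d²x/dθ² = (330.7)²·(+0.031754) = +3472.4 m/s²;  |a| = 3472.4 m/s².

3470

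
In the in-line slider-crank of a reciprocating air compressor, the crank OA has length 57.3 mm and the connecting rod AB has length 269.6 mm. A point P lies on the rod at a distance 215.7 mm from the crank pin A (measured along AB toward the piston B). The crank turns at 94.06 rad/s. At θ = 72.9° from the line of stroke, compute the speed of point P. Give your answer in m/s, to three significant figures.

5.42

ω = 94.06 rad/s.  Crank-pin speed |V_A| = rω = 5.3896 m/s, perpendicular to OA.
Rod angle: sinφ = −(r/L) sinθ ⇒ φ = -11.721°; ω_rod = −rω cosθ/√(L²−r²sin²θ) = -6.0034 rad/s.
V_P = V_A + ω_rod × AP, with AP = 0.2157 m along the rod.
Components: V_Px = −rω sinθ − a·ω_rod·sinφ = -5.4144 m/s;  V_Py = rω cosθ + a·ω_rod·cosφ = +0.31684 m/s.
|V_P| = √(V_Px² + V_Py²) = 5.4237 m/s.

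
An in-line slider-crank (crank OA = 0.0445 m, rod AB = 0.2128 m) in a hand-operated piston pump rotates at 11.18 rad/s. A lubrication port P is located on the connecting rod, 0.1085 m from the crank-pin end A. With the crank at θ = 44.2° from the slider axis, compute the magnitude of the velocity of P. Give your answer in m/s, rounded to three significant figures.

ω = 11.18 rad/s.  Crank-pin speed |V_A| = rω = 0.49751 m/s, perpendicular to OA.
Rod angle: sinφ = −(r/L) sinθ ⇒ φ = -8.383°; ω_rod = −rω cosθ/√(L²−r²sin²θ) = -1.6942 rad/s.
V_P = V_A + ω_rod × AP, with AP = 0.1085 m along the rod.
Components: V_Px = −rω sinθ − a·ω_rod·sinφ = -0.37365 m/s;  V_Py = rω cosθ + a·ω_rod·cosφ = +0.17482 m/s.
|V_P| = √(V_Px² + V_Py²) = 0.41252 m/s.

0.413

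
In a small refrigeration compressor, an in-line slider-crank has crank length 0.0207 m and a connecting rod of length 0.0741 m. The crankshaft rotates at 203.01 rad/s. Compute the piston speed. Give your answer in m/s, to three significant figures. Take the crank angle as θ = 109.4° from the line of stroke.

3.58

ω = 203 rad/s
For an in-line slider-crank, x = r cosθ + √(L² − r² sin²θ), so v = −rω sinθ·[1 + r cosθ/√(L² − r² sin²θ)].
With r = 0.0207 m, L = 0.0741 m, θ = 109.4°: √(L² − r² sin²θ) = 0.071481 m.
v = −0.0207·203·0.94322·[1 + 0.0207·-0.33216/0.071481] = -3.5824 m/s.
|v| = 3.5824 m/s.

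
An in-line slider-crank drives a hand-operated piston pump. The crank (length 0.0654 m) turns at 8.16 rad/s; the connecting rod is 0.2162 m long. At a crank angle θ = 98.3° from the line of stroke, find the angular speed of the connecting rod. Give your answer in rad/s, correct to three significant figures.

ω = 8.16 rad/s
The rod makes angle φ with the slider axis where L sinφ = r sinθ; differentiating, L cosφ·φ̇ = r ω cosθ.
L cosφ = √(L² − r² sin²θ) = 0.20629 m.
|ω_rod| = r ω |cosθ| / √(L² − r² sin²θ) = 0.0654·8.16·0.14436/0.20629 = 0.37345 rad/s.

0.373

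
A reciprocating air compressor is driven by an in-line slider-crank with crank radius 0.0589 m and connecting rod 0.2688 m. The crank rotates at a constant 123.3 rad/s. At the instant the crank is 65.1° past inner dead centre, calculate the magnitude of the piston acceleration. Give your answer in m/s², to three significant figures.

ω = 123.3 rad/s
x(θ) = r cosθ + √(L² − r² sin²θ); with ω constant, a = ω²·d²x/dθ².
d²x/dθ² = −r cosθ − r²(cos2θ)/√u − r⁴ sin²2θ/(4u^{3/2}),  u = L² − r² sin²θ = 0.0693992 m².
Substituting r = 0.0589 m, L = 0.2688 m, θ = 65.1°: d²x/dθ² = -0.016395 m.
a = ω²·d²x/dθ² = (123.3)²·(-0.016395) = -249.25 m/s²;  |a| = 249.25 m/s².

249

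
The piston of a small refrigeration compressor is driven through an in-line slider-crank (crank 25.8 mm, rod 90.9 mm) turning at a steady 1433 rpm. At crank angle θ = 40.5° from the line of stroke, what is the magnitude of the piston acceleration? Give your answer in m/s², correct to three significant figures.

ω = 2π·1433/60 = 150.1 rad/s
x(θ) = r cosθ + √(L² − r² sin²θ); with ω constant, a = ω²·d²x/dθ².
d²x/dθ² = −r cosθ − r²(cos2θ)/√u − r⁴ sin²2θ/(4u^{3/2}),  u = L² − r² sin²θ = 0.00798205 m².
Substituting r = 0.0258 m, L = 0.0909 m, θ = 40.5°: d²x/dθ² = -0.020936 m.
a = ω²·d²x/dθ² = (150.1)²·(-0.020936) = -471.45 m/s²;  |a| = 471.45 m/s².

471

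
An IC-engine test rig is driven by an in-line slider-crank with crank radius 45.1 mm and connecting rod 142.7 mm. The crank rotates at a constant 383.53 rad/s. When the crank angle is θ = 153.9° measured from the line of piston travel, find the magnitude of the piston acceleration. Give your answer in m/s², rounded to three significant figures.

ω = 383.5 rad/s
x(θ) = r cosθ + √(L² − r² sin²θ); with ω constant, a = ω²·d²x/dθ².
d²x/dθ² = −r cosθ − r²(cos2θ)/√u − r⁴ sin²2θ/(4u^{3/2}),  u = L² − r² sin²θ = 0.0199696 m².
Substituting r = 0.0451 m, L = 0.1427 m, θ = 153.9°: d²x/dθ² = +0.03145 m.
a = ω²·d²x/dθ² = (383.5)²·(+0.03145) = +4626.2 m/s²;  |a| = 4626.2 m/s².

4630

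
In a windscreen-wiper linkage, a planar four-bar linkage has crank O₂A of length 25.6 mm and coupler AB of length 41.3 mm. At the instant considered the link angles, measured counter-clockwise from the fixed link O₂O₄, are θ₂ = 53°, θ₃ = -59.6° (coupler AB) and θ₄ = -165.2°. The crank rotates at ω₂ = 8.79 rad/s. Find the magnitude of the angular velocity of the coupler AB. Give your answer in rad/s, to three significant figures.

ω₂ = 8.79 rad/s
Differentiating the loop-closure r₂e^{iθ₂}+r₃e^{iθ₃}=r₁+r₄e^{iθ₄} gives r₂ω₂e^{iθ₂}+r₃ω₃e^{iθ₃}=r₄ω₄e^{iθ₄}.
Eliminating the other unknown: ω₃ = r₂ω₂ sin(θ₄−θ₂) / [r₃ sin(θ₃−θ₄)].
Numerator sine = +0.61841; denominator sine = +0.96316.
Result = 0.0256·8.79·(+0.61841) / (0.0413·(+0.96316)) = +3.4983 rad/s; magnitude 3.4983 rad/s.

3.50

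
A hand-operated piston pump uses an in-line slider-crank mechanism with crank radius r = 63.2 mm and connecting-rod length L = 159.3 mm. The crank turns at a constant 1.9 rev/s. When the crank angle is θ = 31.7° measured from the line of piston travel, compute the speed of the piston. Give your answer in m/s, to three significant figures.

ω = 2π·1.9 = 11.94 rad/s
For an in-line slider-crank, x = r cosθ + √(L² − r² sin²θ), so v = −rω sinθ·[1 + r cosθ/√(L² − r² sin²θ)].
With r = 0.0632 m, L = 0.1593 m, θ = 31.7°: √(L² − r² sin²θ) = 0.1558 m.
v = −0.0632·11.94·0.52547·[1 + 0.0632·0.85081/0.1558] = -0.53329 m/s.
|v| = 0.53329 m/s.

0.533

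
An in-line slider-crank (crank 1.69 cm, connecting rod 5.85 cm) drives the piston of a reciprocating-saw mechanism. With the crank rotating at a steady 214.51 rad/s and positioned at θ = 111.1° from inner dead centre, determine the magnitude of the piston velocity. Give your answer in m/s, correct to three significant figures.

3.02

ω = 214.5 rad/s
For an in-line slider-crank, x = r cosθ + √(L² − r² sin²θ), so v = −rω sinθ·[1 + r cosθ/√(L² − r² sin²θ)].
With r = 0.0169 m, L = 0.0585 m, θ = 111.1°: √(L² − r² sin²θ) = 0.056335 m.
v = −0.0169·214.5·0.93295·[1 + 0.0169·-0.36000/0.056335] = -3.0169 m/s.
|v| = 3.0169 m/s.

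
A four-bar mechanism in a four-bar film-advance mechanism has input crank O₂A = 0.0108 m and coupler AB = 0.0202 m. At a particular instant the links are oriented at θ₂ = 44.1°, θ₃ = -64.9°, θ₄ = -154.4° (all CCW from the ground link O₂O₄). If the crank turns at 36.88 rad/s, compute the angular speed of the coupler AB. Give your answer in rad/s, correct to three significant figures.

6.26

ω₂ = 36.88 rad/s
Differentiating the loop-closure r₂e^{iθ₂}+r₃e^{iθ₃}=r₁+r₄e^{iθ₄} gives r₂ω₂e^{iθ₂}+r₃ω₃e^{iθ₃}=r₄ω₄e^{iθ₄}.
Eliminating the other unknown: ω₃ = r₂ω₂ sin(θ₄−θ₂) / [r₃ sin(θ₃−θ₄)].
Numerator sine = +0.31730; denominator sine = +0.99996.
Result = 0.0108·36.88·(+0.31730) / (0.0202·(+0.99996)) = +6.2569 rad/s; magnitude 6.2569 rad/s.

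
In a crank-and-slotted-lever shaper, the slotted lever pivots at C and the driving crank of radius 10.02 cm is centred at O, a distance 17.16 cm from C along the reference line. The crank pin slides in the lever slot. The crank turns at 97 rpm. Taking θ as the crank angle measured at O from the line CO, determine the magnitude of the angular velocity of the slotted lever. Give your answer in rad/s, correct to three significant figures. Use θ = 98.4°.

ω = 10.16 rad/s (from 97 rpm).
Crank pin A relative to C: A = (d + r cosθ, r sinθ); lever angle φ = atan2(r sinθ, d + r cosθ).
Differentiating tanφ: φ̇ = rω(d cosθ + r)/(d² + r² + 2dr cosθ).
d² + r² + 2dr cosθ = |CA|² = 0.034463 m²;  d cosθ + r = +0.075132 m.
|ω_lever| = |0.1002·10.16·+0.075132| / 0.034463 = 2.2189 rad/s.

2.22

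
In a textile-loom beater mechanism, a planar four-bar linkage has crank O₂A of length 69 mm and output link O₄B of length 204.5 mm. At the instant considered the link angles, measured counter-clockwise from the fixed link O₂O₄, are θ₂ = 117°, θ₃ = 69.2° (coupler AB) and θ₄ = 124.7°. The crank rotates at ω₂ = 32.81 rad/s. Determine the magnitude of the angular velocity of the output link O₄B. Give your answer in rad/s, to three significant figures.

ω₂ = 32.81 rad/s
Differentiating the loop-closure r₂e^{iθ₂}+r₃e^{iθ₃}=r₁+r₄e^{iθ₄} gives r₂ω₂e^{iθ₂}+r₃ω₃e^{iθ₃}=r₄ω₄e^{iθ₄}.
Eliminating the other unknown: ω₄ = r₂ω₂ sin(θ₂−θ₃) / [r₄ sin(θ₄−θ₃)].
Numerator sine = +0.74080; denominator sine = +0.82413.
Result = 0.069·32.81·(+0.74080) / (0.2045·(+0.82413)) = +9.9511 rad/s; magnitude 9.9511 rad/s.

9.95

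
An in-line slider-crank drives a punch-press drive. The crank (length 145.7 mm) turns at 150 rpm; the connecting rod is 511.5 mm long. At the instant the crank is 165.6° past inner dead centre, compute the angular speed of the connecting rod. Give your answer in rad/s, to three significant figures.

4.34

ω = 15.71 rad/s (converted from 150 rpm).
The rod makes angle φ with the slider axis where L sinφ = r sinθ; differentiating, L cosφ·φ̇ = r ω cosθ.
L cosφ = √(L² − r² sin²θ) = 0.51021 m.
|ω_rod| = r ω |cosθ| / √(L² − r² sin²θ) = 0.1457·15.71·0.96858/0.51021 = 4.3447 rad/s.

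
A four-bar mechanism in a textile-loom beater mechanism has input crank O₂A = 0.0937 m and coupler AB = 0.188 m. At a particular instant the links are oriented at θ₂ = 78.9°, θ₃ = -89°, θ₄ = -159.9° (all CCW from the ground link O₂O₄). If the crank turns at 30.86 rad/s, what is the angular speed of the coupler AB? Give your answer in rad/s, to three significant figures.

13.9

ω₂ = 30.86 rad/s
Differentiating the loop-closure r₂e^{iθ₂}+r₃e^{iθ₃}=r₁+r₄e^{iθ₄} gives r₂ω₂e^{iθ₂}+r₃ω₃e^{iθ₃}=r₄ω₄e^{iθ₄}.
Eliminating the other unknown: ω₃ = r₂ω₂ sin(θ₄−θ₂) / [r₃ sin(θ₃−θ₄)].
Numerator sine = +0.85536; denominator sine = +0.94495.
Result = 0.0937·30.86·(+0.85536) / (0.188·(+0.94495)) = +13.923 rad/s; magnitude 13.923 rad/s.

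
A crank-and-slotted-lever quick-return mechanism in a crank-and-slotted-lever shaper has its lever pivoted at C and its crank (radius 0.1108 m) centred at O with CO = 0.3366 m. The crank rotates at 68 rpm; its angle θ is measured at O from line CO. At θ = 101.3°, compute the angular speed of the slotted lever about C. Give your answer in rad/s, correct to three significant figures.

ω = 7.121 rad/s (from 68 rpm).
Crank pin A relative to C: A = (d + r cosθ, r sinθ); lever angle φ = atan2(r sinθ, d + r cosθ).
Differentiating tanφ: φ̇ = rω(d cosθ + r)/(d² + r² + 2dr cosθ).
d² + r² + 2dr cosθ = |CA|² = 0.11096 m²;  d cosθ + r = +0.044845 m.
|ω_lever| = |0.1108·7.121·+0.044845| / 0.11096 = 0.31887 rad/s.

0.319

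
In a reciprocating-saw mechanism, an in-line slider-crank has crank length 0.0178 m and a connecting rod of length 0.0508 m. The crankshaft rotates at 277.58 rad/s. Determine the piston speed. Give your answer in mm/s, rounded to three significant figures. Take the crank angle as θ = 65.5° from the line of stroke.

5190

ω = 277.6 rad/s
For an in-line slider-crank, x = r cosθ + √(L² − r² sin²θ), so v = −rω sinθ·[1 + r cosθ/√(L² − r² sin²θ)].
With r = 0.0178 m, L = 0.0508 m, θ = 65.5°: √(L² − r² sin²θ) = 0.048149 m.
v = −0.0178·277.6·0.90996·[1 + 0.0178·0.41469/0.048149] = -5.1853 m/s.
|v| = 5.1853 m/s = 5185.3 mm/s.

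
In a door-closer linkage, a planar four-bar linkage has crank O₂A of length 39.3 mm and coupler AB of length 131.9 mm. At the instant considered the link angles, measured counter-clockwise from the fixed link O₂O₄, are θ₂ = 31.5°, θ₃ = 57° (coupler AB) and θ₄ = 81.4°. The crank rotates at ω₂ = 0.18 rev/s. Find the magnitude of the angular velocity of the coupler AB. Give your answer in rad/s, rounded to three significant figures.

ω₂ = 1.131 rad/s (from 0.18 rev/s).
Differentiating the loop-closure r₂e^{iθ₂}+r₃e^{iθ₃}=r₁+r₄e^{iθ₄} gives r₂ω₂e^{iθ₂}+r₃ω₃e^{iθ₃}=r₄ω₄e^{iθ₄}.
Eliminating the other unknown: ω₃ = r₂ω₂ sin(θ₄−θ₂) / [r₃ sin(θ₃−θ₄)].
Numerator sine = +0.76492; denominator sine = -0.41310.
Result = 0.0393·1.131·(+0.76492) / (0.1319·(-0.41310)) = -0.62396 rad/s; magnitude 0.62396 rad/s.

0.624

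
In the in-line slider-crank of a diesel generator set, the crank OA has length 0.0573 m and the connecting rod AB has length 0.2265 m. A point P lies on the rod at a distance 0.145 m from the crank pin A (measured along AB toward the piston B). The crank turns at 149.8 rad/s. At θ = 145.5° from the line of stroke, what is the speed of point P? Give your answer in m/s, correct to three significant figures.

ω = 149.8 rad/s.  Crank-pin speed |V_A| = rω = 8.5835 m/s, perpendicular to OA.
Rod angle: sinφ = −(r/L) sinθ ⇒ φ = -8.238°; ω_rod = −rω cosθ/√(L²−r²sin²θ) = +31.557 rad/s.
V_P = V_A + ω_rod × AP, with AP = 0.145 m along the rod.
Components: V_Px = −rω sinθ − a·ω_rod·sinφ = -4.2061 m/s;  V_Py = rω cosθ + a·ω_rod·cosφ = -2.5454 m/s.
|V_P| = √(V_Px² + V_Py²) = 4.9163 m/s.

4.92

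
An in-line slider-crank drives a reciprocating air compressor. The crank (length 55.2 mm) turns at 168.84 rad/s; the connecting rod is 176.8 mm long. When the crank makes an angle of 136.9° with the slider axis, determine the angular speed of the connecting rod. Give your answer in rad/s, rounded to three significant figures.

ω = 168.8 rad/s
The rod makes angle φ with the slider axis where L sinφ = r sinθ; differentiating, L cosφ·φ̇ = r ω cosθ.
L cosφ = √(L² − r² sin²θ) = 0.17273 m.
|ω_rod| = r ω |cosθ| / √(L² − r² sin²θ) = 0.0552·168.8·0.73016/0.17273 = 39.397 rad/s.

39.4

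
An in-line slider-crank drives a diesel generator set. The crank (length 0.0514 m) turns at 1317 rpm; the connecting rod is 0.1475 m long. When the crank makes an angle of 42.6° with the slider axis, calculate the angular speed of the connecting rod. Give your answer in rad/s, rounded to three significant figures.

ω = 137.9 rad/s (converted from 1317 rpm).
The rod makes angle φ with the slider axis where L sinφ = r sinθ; differentiating, L cosφ·φ̇ = r ω cosθ.
L cosφ = √(L² − r² sin²θ) = 0.14334 m.
|ω_rod| = r ω |cosθ| / √(L² − r² sin²θ) = 0.0514·137.9·0.73610/0.14334 = 36.404 rad/s.

36.4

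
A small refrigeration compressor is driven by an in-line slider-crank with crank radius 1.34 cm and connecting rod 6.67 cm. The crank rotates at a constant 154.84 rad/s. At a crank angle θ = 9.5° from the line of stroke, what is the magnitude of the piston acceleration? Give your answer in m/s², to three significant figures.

378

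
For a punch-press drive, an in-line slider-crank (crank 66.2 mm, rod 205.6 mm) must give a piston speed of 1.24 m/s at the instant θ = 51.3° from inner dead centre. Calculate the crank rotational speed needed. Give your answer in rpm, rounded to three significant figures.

190

For an in-line slider-crank, |v_piston| = rω|sinθ|·[1 + r cosθ/√(L² − r² sin²θ)].
With r = 0.0662 m, L = 0.2056 m, θ = 51.3°: the bracketed kinematic factor |dx/dθ| = 0.06241 m.
ω = v/|dx/dθ| = 1.24/0.06241 = 19.869 rad/s.
N = 60ω/(2π) = 189.73 rpm.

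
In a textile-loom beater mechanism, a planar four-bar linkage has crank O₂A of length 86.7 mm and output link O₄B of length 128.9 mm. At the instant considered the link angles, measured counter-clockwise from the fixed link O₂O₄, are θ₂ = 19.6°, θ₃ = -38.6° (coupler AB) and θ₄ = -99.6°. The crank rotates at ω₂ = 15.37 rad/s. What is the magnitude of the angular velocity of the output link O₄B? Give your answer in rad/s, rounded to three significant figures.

10.0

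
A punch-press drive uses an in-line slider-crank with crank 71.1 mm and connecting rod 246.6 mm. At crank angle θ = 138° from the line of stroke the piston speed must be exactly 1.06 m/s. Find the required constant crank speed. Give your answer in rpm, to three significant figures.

272

For an in-line slider-crank, |v_piston| = rω|sinθ|·[1 + r cosθ/√(L² − r² sin²θ)].
With r = 0.0711 m, L = 0.2466 m, θ = 138°: the bracketed kinematic factor |dx/dθ| = 0.037186 m.
ω = v/|dx/dθ| = 1.06/0.037186 = 28.505 rad/s.
N = 60ω/(2π) = 272.2 rpm.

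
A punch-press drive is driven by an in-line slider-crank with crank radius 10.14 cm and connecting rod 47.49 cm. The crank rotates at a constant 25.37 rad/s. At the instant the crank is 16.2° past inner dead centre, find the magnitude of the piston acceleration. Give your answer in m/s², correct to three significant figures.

74.5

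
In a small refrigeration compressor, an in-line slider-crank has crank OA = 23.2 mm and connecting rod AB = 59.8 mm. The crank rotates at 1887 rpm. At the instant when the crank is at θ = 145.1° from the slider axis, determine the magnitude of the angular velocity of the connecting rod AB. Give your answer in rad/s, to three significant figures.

ω = 197.6 rad/s (converted from 1887 rpm).
The rod makes angle φ with the slider axis where L sinφ = r sinθ; differentiating, L cosφ·φ̇ = r ω cosθ.
L cosφ = √(L² − r² sin²θ) = 0.058308 m.
|ω_rod| = r ω |cosθ| / √(L² − r² sin²θ) = 0.0232·197.6·0.82015/0.058308 = 64.484 rad/s.

64.5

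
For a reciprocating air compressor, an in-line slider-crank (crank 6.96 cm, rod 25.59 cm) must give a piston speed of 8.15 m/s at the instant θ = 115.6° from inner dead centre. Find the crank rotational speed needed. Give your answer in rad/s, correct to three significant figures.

148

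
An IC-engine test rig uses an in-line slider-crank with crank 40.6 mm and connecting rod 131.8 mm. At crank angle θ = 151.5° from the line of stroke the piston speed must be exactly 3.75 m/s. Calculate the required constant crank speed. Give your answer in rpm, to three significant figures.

2550

For an in-line slider-crank, |v_piston| = rω|sinθ|·[1 + r cosθ/√(L² − r² sin²θ)].
With r = 0.0406 m, L = 0.1318 m, θ = 151.5°: the bracketed kinematic factor |dx/dθ| = 0.014071 m.
ω = v/|dx/dθ| = 3.75/0.014071 = 266.51 rad/s.
N = 60ω/(2π) = 2545 rpm.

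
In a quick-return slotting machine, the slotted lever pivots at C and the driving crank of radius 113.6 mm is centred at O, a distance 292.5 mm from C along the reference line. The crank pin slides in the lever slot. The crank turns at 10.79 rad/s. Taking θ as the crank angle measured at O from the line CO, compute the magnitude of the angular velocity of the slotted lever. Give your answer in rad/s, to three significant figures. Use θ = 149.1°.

4.06

ω = 10.79 rad/s
Crank pin A relative to C: A = (d + r cosθ, r sinθ); lever angle φ = atan2(r sinθ, d + r cosθ).
Differentiating tanφ: φ̇ = rω(d cosθ + r)/(d² + r² + 2dr cosθ).
d² + r² + 2dr cosθ = |CA|² = 0.0414376 m²;  d cosθ + r = -0.13738 m.
|ω_lever| = |0.1136·10.79·-0.13738| / 0.0414376 = 4.0639 rad/s.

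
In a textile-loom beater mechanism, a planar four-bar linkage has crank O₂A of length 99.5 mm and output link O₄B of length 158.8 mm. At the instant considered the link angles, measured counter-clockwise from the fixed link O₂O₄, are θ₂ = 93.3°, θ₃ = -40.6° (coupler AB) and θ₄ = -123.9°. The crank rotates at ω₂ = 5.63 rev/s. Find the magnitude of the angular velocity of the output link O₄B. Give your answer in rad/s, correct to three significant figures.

ω₂ = 35.37 rad/s (from 5.63 rev/s).
Differentiating the loop-closure r₂e^{iθ₂}+r₃e^{iθ₃}=r₁+r₄e^{iθ₄} gives r₂ω₂e^{iθ₂}+r₃ω₃e^{iθ₃}=r₄ω₄e^{iθ₄}.
Eliminating the other unknown: ω₄ = r₂ω₂ sin(θ₂−θ₃) / [r₄ sin(θ₄−θ₃)].
Numerator sine = +0.72055; denominator sine = -0.99317.
Result = 0.0995·35.37·(+0.72055) / (0.1588·(-0.99317)) = -16.081 rad/s; magnitude 16.081 rad/s.

16.1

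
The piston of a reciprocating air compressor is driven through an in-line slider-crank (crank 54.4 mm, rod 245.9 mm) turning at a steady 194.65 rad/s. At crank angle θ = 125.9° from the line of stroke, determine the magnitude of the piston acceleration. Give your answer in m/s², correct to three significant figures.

1350

ω = 194.7 rad/s
x(θ) = r cosθ + √(L² − r² sin²θ); with ω constant, a = ω²·d²x/dθ².
d²x/dθ² = −r cosθ − r²(cos2θ)/√u − r⁴ sin²2θ/(4u^{3/2}),  u = L² − r² sin²θ = 0.058525 m².
Substituting r = 0.0544 m, L = 0.2459 m, θ = 125.9°: d²x/dθ² = +0.03558 m.
a = ω²·d²x/dθ² = (194.7)²·(+0.03558) = +1348.1 m/s²;  |a| = 1348.1 m/s².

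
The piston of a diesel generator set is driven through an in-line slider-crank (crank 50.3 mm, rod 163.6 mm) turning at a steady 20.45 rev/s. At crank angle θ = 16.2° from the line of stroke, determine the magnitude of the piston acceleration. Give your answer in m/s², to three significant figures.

ω = 2π·20.4 = 128.5 rad/s
x(θ) = r cosθ + √(L² − r² sin²θ); with ω constant, a = ω²·d²x/dθ².
d²x/dθ² = −r cosθ − r²(cos2θ)/√u − r⁴ sin²2θ/(4u^{3/2}),  u = L² − r² sin²θ = 0.026568 m².
Substituting r = 0.0503 m, L = 0.1636 m, θ = 16.2°: d²x/dθ² = -0.061515 m.
a = ω²·d²x/dθ² = (128.5)²·(-0.061515) = -1015.6 m/s²;  |a| = 1015.6 m/s².

1020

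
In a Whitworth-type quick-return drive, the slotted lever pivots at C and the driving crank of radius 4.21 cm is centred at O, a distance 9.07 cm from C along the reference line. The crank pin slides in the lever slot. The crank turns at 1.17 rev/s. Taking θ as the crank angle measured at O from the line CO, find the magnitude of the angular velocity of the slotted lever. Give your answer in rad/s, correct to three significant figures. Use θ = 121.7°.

0.287

ω = 7.351 rad/s (from 1.17 rev/s).
Crank pin A relative to C: A = (d + r cosθ, r sinθ); lever angle φ = atan2(r sinθ, d + r cosθ).
Differentiating tanφ: φ̇ = rω(d cosθ + r)/(d² + r² + 2dr cosθ).
d² + r² + 2dr cosθ = |CA|² = 0.0059859 m²;  d cosθ + r = -0.0055603 m.
|ω_lever| = |0.0421·7.351·-0.0055603| / 0.0059859 = 0.28748 rad/s.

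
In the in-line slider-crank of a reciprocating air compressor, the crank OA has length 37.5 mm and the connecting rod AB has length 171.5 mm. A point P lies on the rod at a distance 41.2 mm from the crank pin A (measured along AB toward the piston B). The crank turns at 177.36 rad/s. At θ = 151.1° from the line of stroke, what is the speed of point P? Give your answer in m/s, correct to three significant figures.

5.38

ω = 177.4 rad/s.  Crank-pin speed |V_A| = rω = 6.651 m/s, perpendicular to OA.
Rod angle: sinφ = −(r/L) sinθ ⇒ φ = -6.066°; ω_rod = −rω cosθ/√(L²−r²sin²θ) = +34.143 rad/s.
V_P = V_A + ω_rod × AP, with AP = 0.0412 m along the rod.
Components: V_Px = −rω sinθ − a·ω_rod·sinφ = -3.0657 m/s;  V_Py = rω cosθ + a·ω_rod·cosφ = -4.4239 m/s.
|V_P| = √(V_Px² + V_Py²) = 5.3823 m/s.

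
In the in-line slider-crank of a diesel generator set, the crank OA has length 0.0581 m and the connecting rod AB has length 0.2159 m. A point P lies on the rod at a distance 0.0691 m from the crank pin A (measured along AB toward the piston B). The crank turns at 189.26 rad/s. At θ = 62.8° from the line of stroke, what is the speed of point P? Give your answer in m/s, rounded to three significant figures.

10.7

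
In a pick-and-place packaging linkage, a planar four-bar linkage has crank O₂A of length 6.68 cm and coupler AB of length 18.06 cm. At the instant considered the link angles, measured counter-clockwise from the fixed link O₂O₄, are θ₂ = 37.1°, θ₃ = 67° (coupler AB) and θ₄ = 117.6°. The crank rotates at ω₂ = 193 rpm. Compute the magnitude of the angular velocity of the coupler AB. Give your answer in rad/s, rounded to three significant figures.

9.54

ω₂ = 20.21 rad/s (from 193 rpm).
Differentiating the loop-closure r₂e^{iθ₂}+r₃e^{iθ₃}=r₁+r₄e^{iθ₄} gives r₂ω₂e^{iθ₂}+r₃ω₃e^{iθ₃}=r₄ω₄e^{iθ₄}.
Eliminating the other unknown: ω₃ = r₂ω₂ sin(θ₄−θ₂) / [r₃ sin(θ₃−θ₄)].
Numerator sine = +0.98629; denominator sine = -0.77273.
Result = 0.0668·20.21·(+0.98629) / (0.1806·(-0.77273)) = -9.5415 rad/s; magnitude 9.5415 rad/s.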